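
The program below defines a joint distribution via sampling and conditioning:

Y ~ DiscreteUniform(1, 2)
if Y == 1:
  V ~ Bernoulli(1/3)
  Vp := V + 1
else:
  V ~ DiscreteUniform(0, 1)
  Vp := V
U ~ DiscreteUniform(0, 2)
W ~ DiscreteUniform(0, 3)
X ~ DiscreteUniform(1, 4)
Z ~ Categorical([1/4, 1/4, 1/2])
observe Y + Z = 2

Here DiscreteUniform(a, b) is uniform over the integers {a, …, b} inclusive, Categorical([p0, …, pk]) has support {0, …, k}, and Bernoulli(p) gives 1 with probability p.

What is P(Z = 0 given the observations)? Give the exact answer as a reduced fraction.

P(Z = 0 | obs) = 1/2

Enumerate traces; 192 have nonzero weight after conditioning:
  (Y=1, V=0, U=0, W=0, X=1, Z=1) weight 1/576
  (Y=1, V=0, U=0, W=0, X=2, Z=1) weight 1/576
  (Y=1, V=0, U=0, W=0, X=3, Z=1) weight 1/576
  (Y=1, V=0, U=0, W=0, X=4, Z=1) weight 1/576
  (Y=1, V=0, U=0, W=1, X=1, Z=1) weight 1/576
  (Y=1, V=0, U=0, W=1, X=2, Z=1) weight 1/576
  (Y=1, V=0, U=0, W=1, X=3, Z=1) weight 1/576
  (Y=1, V=0, U=0, W=1, X=4, Z=1) weight 1/576
  (Y=2, V=0, U=0, W=0, X=1, Z=0) weight 1/768
  … 183 more
Group by Z:
  weight(Z=0) = 1/8
  weight(Z=1) = 1/8
Total weight = 1/8 + 1/8 = 1/4
P(Z=0 | obs) = 1/8 / 1/4 = 1/2
P(Z=1 | obs) = 1/8 / 1/4 = 1/2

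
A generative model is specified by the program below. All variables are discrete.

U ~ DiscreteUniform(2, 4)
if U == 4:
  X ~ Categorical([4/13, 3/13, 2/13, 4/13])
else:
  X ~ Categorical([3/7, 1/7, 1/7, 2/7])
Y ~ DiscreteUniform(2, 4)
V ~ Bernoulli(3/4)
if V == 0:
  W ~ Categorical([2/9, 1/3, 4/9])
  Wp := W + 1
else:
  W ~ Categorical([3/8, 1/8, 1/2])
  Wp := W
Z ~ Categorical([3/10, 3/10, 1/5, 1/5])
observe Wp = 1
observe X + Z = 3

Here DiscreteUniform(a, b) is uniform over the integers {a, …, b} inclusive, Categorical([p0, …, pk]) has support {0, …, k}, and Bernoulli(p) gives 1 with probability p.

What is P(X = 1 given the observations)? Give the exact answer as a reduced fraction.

P(X = 1 | obs) = 47/333

Enumerate traces; 72 have nonzero weight after conditioning:
  (U=2, X=0, Y=2, V=0, W=0, Z=3) weight 1/1890
  (U=2, X=0, Y=2, V=1, W=1, Z=3) weight 1/1120
  (U=2, X=0, Y=3, V=0, W=0, Z=3) weight 1/1890
  (U=2, X=0, Y=3, V=1, W=1, Z=3) weight 1/1120
  (U=2, X=0, Y=4, V=0, W=0, Z=3) weight 1/1890
  (U=2, X=0, Y=4, V=1, W=1, Z=3) weight 1/1120
  (U=2, X=1, Y=2, V=0, W=0, Z=2) weight 1/5670
  (U=2, X=1, Y=2, V=1, W=1, Z=2) weight 1/3360
  (U=2, X=2, Y=2, V=0, W=0, Z=1) weight 1/3780
  (U=2, X=3, Y=2, V=0, W=0, Z=0) weight 1/1890
  … 62 more
Group by X:
  weight(X=0) = 2279/196560
  weight(X=1) = 2021/393120
  weight(X=2) = 43/6552
  weight(X=3) = 43/3276
Total weight = 2279/196560 + 2021/393120 + 43/6552 + 43/3276 = 1591/43680
P(X=0 | obs) = 2279/196560 / 1591/43680 = 106/333
P(X=1 | obs) = 2021/393120 / 1591/43680 = 47/333
P(X=2 | obs) = 43/6552 / 1591/43680 = 20/111
P(X=3 | obs) = 43/3276 / 1591/43680 = 40/111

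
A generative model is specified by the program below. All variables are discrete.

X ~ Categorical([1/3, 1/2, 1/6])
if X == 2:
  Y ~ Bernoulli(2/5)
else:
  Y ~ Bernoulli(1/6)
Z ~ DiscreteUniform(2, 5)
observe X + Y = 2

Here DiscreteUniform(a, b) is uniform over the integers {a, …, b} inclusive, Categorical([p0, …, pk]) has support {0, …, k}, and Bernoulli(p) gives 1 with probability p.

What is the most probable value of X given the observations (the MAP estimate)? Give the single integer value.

Enumerate traces; 8 have nonzero weight after conditioning:
  (X=1, Y=1, Z=2) weight 1/48
  (X=1, Y=1, Z=3) weight 1/48
  (X=1, Y=1, Z=4) weight 1/48
  (X=1, Y=1, Z=5) weight 1/48
  (X=2, Y=0, Z=2) weight 1/40
  (X=2, Y=0, Z=3) weight 1/40
  (X=2, Y=0, Z=4) weight 1/40
  (X=2, Y=0, Z=5) weight 1/40
Group by X:
  weight(X=1) = 1/12
  weight(X=2) = 1/10
Total weight = 1/12 + 1/10 = 11/60
P(X=1 | obs) = 1/12 / 11/60 = 5/11
P(X=2 | obs) = 1/10 / 11/60 = 6/11
argmax = 2

argmax_v P(X = v | obs) = 2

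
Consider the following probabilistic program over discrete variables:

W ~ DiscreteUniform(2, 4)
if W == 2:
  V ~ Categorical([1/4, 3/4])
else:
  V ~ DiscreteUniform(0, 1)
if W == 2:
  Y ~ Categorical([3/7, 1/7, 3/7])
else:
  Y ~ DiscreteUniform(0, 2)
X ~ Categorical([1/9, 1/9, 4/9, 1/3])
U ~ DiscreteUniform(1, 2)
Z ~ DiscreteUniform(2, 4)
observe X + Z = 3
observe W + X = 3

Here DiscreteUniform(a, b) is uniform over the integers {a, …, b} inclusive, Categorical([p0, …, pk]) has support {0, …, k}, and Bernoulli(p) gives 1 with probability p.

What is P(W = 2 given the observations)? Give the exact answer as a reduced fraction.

P(W = 2 | obs) = 1/2

Enumerate traces; 24 have nonzero weight after conditioning:
  (W=2, V=0, Y=0, X=1, U=1, Z=2) weight 1/1512
  (W=2, V=0, Y=0, X=1, U=2, Z=2) weight 1/1512
  (W=2, V=0, Y=1, X=1, U=1, Z=2) weight 1/4536
  (W=2, V=0, Y=1, X=1, U=2, Z=2) weight 1/4536
  (W=2, V=0, Y=2, X=1, U=1, Z=2) weight 1/1512
  (W=2, V=0, Y=2, X=1, U=2, Z=2) weight 1/1512
  (W=2, V=1, Y=0, X=1, U=1, Z=2) weight 1/504
  (W=2, V=1, Y=0, X=1, U=2, Z=2) weight 1/504
  (W=3, V=0, Y=0, X=0, U=1, Z=3) weight 1/972
  … 15 more
Group by W:
  weight(W=2) = 1/81
  weight(W=3) = 1/81
Total weight = 1/81 + 1/81 = 2/81
P(W=2 | obs) = 1/81 / 2/81 = 1/2
P(W=3 | obs) = 1/81 / 2/81 = 1/2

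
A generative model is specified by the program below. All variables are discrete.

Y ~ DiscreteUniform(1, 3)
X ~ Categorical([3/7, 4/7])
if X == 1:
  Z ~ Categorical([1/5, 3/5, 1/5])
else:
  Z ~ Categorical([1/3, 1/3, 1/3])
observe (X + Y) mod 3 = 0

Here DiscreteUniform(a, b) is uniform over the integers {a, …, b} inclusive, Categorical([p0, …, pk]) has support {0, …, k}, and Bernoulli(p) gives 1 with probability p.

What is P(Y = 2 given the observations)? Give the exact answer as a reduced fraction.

P(Y = 2 | obs) = 4/7

Enumerate traces; 6 have nonzero weight after conditioning:
  (Y=2, X=1, Z=0) weight 4/105
  (Y=2, X=1, Z=1) weight 4/35
  (Y=2, X=1, Z=2) weight 4/105
  (Y=3, X=0, Z=0) weight 1/21
  (Y=3, X=0, Z=1) weight 1/21
  (Y=3, X=0, Z=2) weight 1/21
Group by Y:
  weight(Y=2) = 4/21
  weight(Y=3) = 1/7
Total weight = 4/21 + 1/7 = 1/3
P(Y=2 | obs) = 4/21 / 1/3 = 4/7
P(Y=3 | obs) = 1/7 / 1/3 = 3/7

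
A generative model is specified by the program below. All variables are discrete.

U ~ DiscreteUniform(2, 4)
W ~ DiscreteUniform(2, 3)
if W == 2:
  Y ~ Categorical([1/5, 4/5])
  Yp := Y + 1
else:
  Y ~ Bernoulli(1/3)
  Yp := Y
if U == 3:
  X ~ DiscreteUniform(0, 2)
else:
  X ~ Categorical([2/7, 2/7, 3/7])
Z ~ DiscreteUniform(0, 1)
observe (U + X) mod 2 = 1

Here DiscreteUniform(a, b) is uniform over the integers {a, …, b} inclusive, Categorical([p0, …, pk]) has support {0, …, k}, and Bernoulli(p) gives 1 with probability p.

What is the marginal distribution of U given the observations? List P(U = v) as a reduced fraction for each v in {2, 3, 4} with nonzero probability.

P(U=2) = 3/13, P(U=3) = 7/13, P(U=4) = 3/13

Enumerate traces; 32 have nonzero weight after conditioning:
  (U=2, W=2, Y=0, X=1, Z=0) weight 1/210
  (U=2, W=2, Y=0, X=1, Z=1) weight 1/210
  (U=2, W=2, Y=1, X=1, Z=0) weight 2/105
  (U=2, W=2, Y=1, X=1, Z=1) weight 2/105
  (U=2, W=3, Y=0, X=1, Z=0) weight 1/63
  (U=2, W=3, Y=0, X=1, Z=1) weight 1/63
  (U=2, W=3, Y=1, X=1, Z=0) weight 1/126
  (U=2, W=3, Y=1, X=1, Z=1) weight 1/126
  (U=3, W=2, Y=0, X=0, Z=0) weight 1/180
  (U=4, W=2, Y=0, X=1, Z=0) weight 1/210
  … 22 more
Group by U:
  weight(U=2) = 2/21
  weight(U=3) = 2/9
  weight(U=4) = 2/21
Total weight = 2/21 + 2/9 + 2/21 = 26/63
P(U=2 | obs) = 2/21 / 26/63 = 3/13
P(U=3 | obs) = 2/9 / 26/63 = 7/13
P(U=4 | obs) = 2/21 / 26/63 = 3/13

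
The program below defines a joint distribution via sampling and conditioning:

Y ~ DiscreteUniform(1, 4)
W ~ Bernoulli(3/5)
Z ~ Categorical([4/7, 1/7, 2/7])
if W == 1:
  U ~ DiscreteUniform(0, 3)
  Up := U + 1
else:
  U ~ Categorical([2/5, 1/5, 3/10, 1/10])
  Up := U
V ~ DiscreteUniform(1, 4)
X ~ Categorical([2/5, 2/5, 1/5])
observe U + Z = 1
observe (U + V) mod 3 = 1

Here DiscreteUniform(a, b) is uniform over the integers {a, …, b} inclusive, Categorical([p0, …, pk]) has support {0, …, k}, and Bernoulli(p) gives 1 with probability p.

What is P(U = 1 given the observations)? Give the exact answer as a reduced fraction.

Enumerate traces; 72 have nonzero weight after conditioning:
  (Y=1, W=0, Z=0, U=1, V=3, X=0) weight 1/875
  (Y=1, W=0, Z=0, U=1, V=3, X=1) weight 1/875
  (Y=1, W=0, Z=0, U=1, V=3, X=2) weight 1/1750
  (Y=1, W=0, Z=1, U=0, V=1, X=0) weight 1/1750
  (Y=1, W=0, Z=1, U=0, V=1, X=1) weight 1/1750
  (Y=1, W=0, Z=1, U=0, V=1, X=2) weight 1/3500
  (Y=1, W=0, Z=1, U=0, V=4, X=0) weight 1/1750
  (Y=1, W=0, Z=1, U=0, V=4, X=1) weight 1/1750
  … 64 more
Group by U:
  weight(U=0) = 31/1400
  weight(U=1) = 23/700
Total weight = 31/1400 + 23/700 = 11/200
P(U=0 | obs) = 31/1400 / 11/200 = 31/77
P(U=1 | obs) = 23/700 / 11/200 = 46/77

P(U = 1 | obs) = 46/77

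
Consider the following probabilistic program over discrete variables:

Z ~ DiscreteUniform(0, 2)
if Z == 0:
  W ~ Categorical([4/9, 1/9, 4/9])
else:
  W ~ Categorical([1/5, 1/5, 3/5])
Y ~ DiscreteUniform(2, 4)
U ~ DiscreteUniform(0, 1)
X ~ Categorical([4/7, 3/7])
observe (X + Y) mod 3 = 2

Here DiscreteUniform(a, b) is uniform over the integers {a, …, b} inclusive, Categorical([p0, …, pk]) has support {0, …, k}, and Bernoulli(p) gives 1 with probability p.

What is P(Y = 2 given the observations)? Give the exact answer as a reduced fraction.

Enumerate traces; 36 have nonzero weight after conditioning:
  (Z=0, W=0, Y=2, U=0, X=0) weight 8/567
  (Z=0, W=0, Y=2, U=1, X=0) weight 8/567
  (Z=0, W=0, Y=4, U=0, X=1) weight 2/189
  (Z=0, W=0, Y=4, U=1, X=1) weight 2/189
  (Z=0, W=1, Y=2, U=0, X=0) weight 2/567
  (Z=0, W=1, Y=2, U=1, X=0) weight 2/567
  (Z=0, W=1, Y=4, U=0, X=1) weight 1/378
  (Z=0, W=1, Y=4, U=1, X=1) weight 1/378
  … 28 more
Group by Y:
  weight(Y=2) = 4/21
  weight(Y=4) = 1/7
Total weight = 4/21 + 1/7 = 1/3
P(Y=2 | obs) = 4/21 / 1/3 = 4/7
P(Y=4 | obs) = 1/7 / 1/3 = 3/7

P(Y = 2 | obs) = 4/7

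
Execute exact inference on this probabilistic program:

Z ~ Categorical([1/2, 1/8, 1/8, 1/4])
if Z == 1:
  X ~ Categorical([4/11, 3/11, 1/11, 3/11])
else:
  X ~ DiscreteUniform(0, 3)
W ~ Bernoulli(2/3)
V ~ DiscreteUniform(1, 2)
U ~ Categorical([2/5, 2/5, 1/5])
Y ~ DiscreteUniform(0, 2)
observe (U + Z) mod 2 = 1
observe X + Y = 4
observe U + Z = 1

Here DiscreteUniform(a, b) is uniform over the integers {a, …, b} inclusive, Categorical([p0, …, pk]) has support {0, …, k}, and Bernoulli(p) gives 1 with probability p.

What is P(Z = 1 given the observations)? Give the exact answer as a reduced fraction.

Enumerate traces; 16 have nonzero weight after conditioning:
  (Z=0, X=2, W=0, V=1, U=1, Y=2) weight 1/360
  (Z=0, X=2, W=0, V=2, U=1, Y=2) weight 1/360
  (Z=0, X=2, W=1, V=1, U=1, Y=2) weight 1/180
  (Z=0, X=2, W=1, V=2, U=1, Y=2) weight 1/180
  (Z=0, X=3, W=0, V=1, U=1, Y=1) weight 1/360
  (Z=0, X=3, W=0, V=2, U=1, Y=1) weight 1/360
  (Z=0, X=3, W=1, V=1, U=1, Y=1) weight 1/180
  (Z=0, X=3, W=1, V=2, U=1, Y=1) weight 1/180
  (Z=1, X=2, W=0, V=1, U=0, Y=2) weight 1/3960
  … 7 more
Group by Z:
  weight(Z=0) = 1/30
  weight(Z=1) = 1/165
Total weight = 1/30 + 1/165 = 13/330
P(Z=0 | obs) = 1/30 / 13/330 = 11/13
P(Z=1 | obs) = 1/165 / 13/330 = 2/13

P(Z = 1 | obs) = 2/13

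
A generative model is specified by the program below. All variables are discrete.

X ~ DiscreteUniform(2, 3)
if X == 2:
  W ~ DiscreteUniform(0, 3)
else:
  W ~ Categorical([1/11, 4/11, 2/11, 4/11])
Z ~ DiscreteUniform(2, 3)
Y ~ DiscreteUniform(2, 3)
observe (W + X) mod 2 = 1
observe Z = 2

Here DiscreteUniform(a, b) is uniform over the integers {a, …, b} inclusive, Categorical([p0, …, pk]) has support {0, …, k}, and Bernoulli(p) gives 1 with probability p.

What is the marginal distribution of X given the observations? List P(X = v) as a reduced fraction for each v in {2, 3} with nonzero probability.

Enumerate traces; 8 have nonzero weight after conditioning:
  (X=2, W=1, Z=2, Y=2) weight 1/32
  (X=2, W=1, Z=2, Y=3) weight 1/32
  (X=2, W=3, Z=2, Y=2) weight 1/32
  (X=2, W=3, Z=2, Y=3) weight 1/32
  (X=3, W=0, Z=2, Y=2) weight 1/88
  (X=3, W=0, Z=2, Y=3) weight 1/88
  (X=3, W=2, Z=2, Y=2) weight 1/44
  (X=3, W=2, Z=2, Y=3) weight 1/44
Group by X:
  weight(X=2) = 1/8
  weight(X=3) = 3/44
Total weight = 1/8 + 3/44 = 17/88
P(X=2 | obs) = 1/8 / 17/88 = 11/17
P(X=3 | obs) = 3/44 / 17/88 = 6/17

P(X=2) = 11/17, P(X=3) = 6/17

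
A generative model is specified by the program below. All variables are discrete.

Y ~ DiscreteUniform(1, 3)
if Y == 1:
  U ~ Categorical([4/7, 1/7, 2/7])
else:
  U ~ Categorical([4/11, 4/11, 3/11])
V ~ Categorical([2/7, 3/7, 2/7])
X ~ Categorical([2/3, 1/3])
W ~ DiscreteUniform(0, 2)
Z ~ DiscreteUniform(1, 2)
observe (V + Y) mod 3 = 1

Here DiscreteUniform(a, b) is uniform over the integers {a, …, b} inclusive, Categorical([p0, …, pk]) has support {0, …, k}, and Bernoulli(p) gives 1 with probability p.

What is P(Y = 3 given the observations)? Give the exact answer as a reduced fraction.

Enumerate traces; 108 have nonzero weight after conditioning:
  (Y=1, U=0, V=0, X=0, W=0, Z=1) weight 8/1323
  (Y=1, U=0, V=0, X=0, W=0, Z=2) weight 8/1323
  (Y=1, U=0, V=0, X=0, W=1, Z=1) weight 8/1323
  (Y=1, U=0, V=0, X=0, W=1, Z=2) weight 8/1323
  (Y=1, U=0, V=0, X=0, W=2, Z=1) weight 8/1323
  (Y=1, U=0, V=0, X=0, W=2, Z=2) weight 8/1323
  (Y=1, U=0, V=0, X=1, W=0, Z=1) weight 4/1323
  (Y=1, U=0, V=0, X=1, W=0, Z=2) weight 4/1323
  (Y=2, U=0, V=2, X=0, W=0, Z=1) weight 8/2079
  (Y=3, U=0, V=1, X=0, W=0, Z=1) weight 4/693
  … 98 more
Group by Y:
  weight(Y=1) = 2/21
  weight(Y=2) = 2/21
  weight(Y=3) = 1/7
Total weight = 2/21 + 2/21 + 1/7 = 1/3
P(Y=1 | obs) = 2/21 / 1/3 = 2/7
P(Y=2 | obs) = 2/21 / 1/3 = 2/7
P(Y=3 | obs) = 1/7 / 1/3 = 3/7

P(Y = 3 | obs) = 3/7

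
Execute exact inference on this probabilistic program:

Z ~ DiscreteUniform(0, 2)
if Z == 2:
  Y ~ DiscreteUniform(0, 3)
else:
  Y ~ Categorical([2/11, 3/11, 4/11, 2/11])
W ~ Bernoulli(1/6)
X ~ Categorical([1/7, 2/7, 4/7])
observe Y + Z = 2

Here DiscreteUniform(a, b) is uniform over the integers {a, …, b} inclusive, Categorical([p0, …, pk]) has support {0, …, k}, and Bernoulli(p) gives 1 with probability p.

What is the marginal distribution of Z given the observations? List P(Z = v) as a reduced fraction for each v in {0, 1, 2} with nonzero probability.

P(Z=0) = 16/39, P(Z=1) = 4/13, P(Z=2) = 11/39

Enumerate traces; 18 have nonzero weight after conditioning:
  (Z=0, Y=2, W=0, X=0) weight 10/693
  (Z=0, Y=2, W=0, X=1) weight 20/693
  (Z=0, Y=2, W=0, X=2) weight 40/693
  (Z=0, Y=2, W=1, X=0) weight 2/693
  (Z=0, Y=2, W=1, X=1) weight 4/693
  (Z=0, Y=2, W=1, X=2) weight 8/693
  (Z=1, Y=1, W=0, X=0) weight 5/462
  (Z=1, Y=1, W=0, X=1) weight 5/231
  (Z=2, Y=0, W=0, X=0) weight 5/504
  … 9 more
Group by Z:
  weight(Z=0) = 4/33
  weight(Z=1) = 1/11
  weight(Z=2) = 1/12
Total weight = 4/33 + 1/11 + 1/12 = 13/44
P(Z=0 | obs) = 4/33 / 13/44 = 16/39
P(Z=1 | obs) = 1/11 / 13/44 = 4/13
P(Z=2 | obs) = 1/12 / 13/44 = 11/39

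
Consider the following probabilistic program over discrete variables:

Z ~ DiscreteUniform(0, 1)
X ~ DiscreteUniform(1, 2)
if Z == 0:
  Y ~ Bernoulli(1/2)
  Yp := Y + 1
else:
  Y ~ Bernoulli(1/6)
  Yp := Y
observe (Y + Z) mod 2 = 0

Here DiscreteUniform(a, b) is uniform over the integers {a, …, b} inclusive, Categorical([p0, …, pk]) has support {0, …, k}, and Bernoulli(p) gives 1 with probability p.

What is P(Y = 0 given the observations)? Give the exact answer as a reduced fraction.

P(Y = 0 | obs) = 3/4

Enumerate traces; 4 have nonzero weight after conditioning:
  (Z=0, X=1, Y=0) weight 1/8
  (Z=0, X=2, Y=0) weight 1/8
  (Z=1, X=1, Y=1) weight 1/24
  (Z=1, X=2, Y=1) weight 1/24
Group by Y:
  weight(Y=0) = 1/4
  weight(Y=1) = 1/12
Total weight = 1/4 + 1/12 = 1/3
P(Y=0 | obs) = 1/4 / 1/3 = 3/4
P(Y=1 | obs) = 1/12 / 1/3 = 1/4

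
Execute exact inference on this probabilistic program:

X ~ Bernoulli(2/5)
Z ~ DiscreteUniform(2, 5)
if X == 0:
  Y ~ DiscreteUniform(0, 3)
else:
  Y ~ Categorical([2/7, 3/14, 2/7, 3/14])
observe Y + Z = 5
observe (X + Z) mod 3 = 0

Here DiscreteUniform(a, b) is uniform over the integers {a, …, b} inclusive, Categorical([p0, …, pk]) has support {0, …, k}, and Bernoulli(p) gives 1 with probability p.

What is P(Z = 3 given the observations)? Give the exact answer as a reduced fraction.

Enumerate traces; 3 have nonzero weight after conditioning:
  (X=0, Z=3, Y=2) weight 3/80
  (X=1, Z=2, Y=3) weight 3/140
  (X=1, Z=5, Y=0) weight 1/35
Group by Z:
  weight(Z=2) = 3/140
  weight(Z=3) = 3/80
  weight(Z=5) = 1/35
Total weight = 3/140 + 3/80 + 1/35 = 7/80
P(Z=2 | obs) = 3/140 / 7/80 = 12/49
P(Z=3 | obs) = 3/80 / 7/80 = 3/7
P(Z=5 | obs) = 1/35 / 7/80 = 16/49

P(Z = 3 | obs) = 3/7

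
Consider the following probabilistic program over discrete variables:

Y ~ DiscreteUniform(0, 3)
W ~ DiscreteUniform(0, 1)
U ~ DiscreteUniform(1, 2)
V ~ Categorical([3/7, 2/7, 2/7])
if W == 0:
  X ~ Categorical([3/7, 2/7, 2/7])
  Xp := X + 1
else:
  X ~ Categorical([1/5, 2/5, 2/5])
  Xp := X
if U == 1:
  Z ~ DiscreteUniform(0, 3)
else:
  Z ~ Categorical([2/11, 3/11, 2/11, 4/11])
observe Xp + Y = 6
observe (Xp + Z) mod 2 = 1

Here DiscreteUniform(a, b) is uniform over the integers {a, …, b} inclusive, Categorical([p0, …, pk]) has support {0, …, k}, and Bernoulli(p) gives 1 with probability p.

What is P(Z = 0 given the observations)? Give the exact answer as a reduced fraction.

Enumerate traces; 12 have nonzero weight after conditioning:
  (Y=3, W=0, U=1, V=0, X=2, Z=0) weight 3/1568
  (Y=3, W=0, U=1, V=0, X=2, Z=2) weight 3/1568
  (Y=3, W=0, U=1, V=1, X=2, Z=0) weight 1/784
  (Y=3, W=0, U=1, V=1, X=2, Z=2) weight 1/784
  (Y=3, W=0, U=1, V=2, X=2, Z=0) weight 1/784
  (Y=3, W=0, U=1, V=2, X=2, Z=2) weight 1/784
  (Y=3, W=0, U=2, V=0, X=2, Z=0) weight 3/2156
  (Y=3, W=0, U=2, V=0, X=2, Z=2) weight 3/2156
  … 4 more
Group by Z:
  weight(Z=0) = 19/2464
  weight(Z=2) = 19/2464
Total weight = 19/2464 + 19/2464 = 19/1232
P(Z=0 | obs) = 19/2464 / 19/1232 = 1/2
P(Z=2 | obs) = 19/2464 / 19/1232 = 1/2

P(Z = 0 | obs) = 1/2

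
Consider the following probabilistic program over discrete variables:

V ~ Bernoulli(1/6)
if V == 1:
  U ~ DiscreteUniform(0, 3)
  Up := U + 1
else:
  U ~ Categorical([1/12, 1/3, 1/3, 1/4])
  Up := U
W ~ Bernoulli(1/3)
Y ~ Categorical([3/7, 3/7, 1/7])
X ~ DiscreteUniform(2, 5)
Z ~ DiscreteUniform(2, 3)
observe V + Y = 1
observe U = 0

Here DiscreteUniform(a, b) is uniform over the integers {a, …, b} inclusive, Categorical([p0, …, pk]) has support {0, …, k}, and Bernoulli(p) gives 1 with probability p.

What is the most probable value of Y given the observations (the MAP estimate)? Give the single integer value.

Enumerate traces; 32 have nonzero weight after conditioning:
  (V=0, U=0, W=0, Y=1, X=2, Z=2) weight 5/2016
  (V=0, U=0, W=0, Y=1, X=2, Z=3) weight 5/2016
  (V=0, U=0, W=0, Y=1, X=3, Z=2) weight 5/2016
  (V=0, U=0, W=0, Y=1, X=3, Z=3) weight 5/2016
  (V=0, U=0, W=0, Y=1, X=4, Z=2) weight 5/2016
  (V=0, U=0, W=0, Y=1, X=4, Z=3) weight 5/2016
  (V=0, U=0, W=0, Y=1, X=5, Z=2) weight 5/2016
  (V=0, U=0, W=0, Y=1, X=5, Z=3) weight 5/2016
  (V=1, U=0, W=0, Y=0, X=2, Z=2) weight 1/672
  … 23 more
Group by Y:
  weight(Y=0) = 1/56
  weight(Y=1) = 5/168
Total weight = 1/56 + 5/168 = 1/21
P(Y=0 | obs) = 1/56 / 1/21 = 3/8
P(Y=1 | obs) = 5/168 / 1/21 = 5/8
argmax = 1

argmax_v P(Y = v | obs) = 1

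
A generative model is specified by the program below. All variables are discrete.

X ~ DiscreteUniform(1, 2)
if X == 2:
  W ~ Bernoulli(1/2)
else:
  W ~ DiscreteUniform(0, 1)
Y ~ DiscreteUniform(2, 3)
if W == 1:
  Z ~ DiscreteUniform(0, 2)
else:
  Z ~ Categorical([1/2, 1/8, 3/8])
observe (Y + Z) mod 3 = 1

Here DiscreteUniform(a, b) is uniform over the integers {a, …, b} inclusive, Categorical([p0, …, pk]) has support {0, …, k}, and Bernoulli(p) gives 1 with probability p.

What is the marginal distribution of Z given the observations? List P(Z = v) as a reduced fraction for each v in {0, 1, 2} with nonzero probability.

Enumerate traces; 8 have nonzero weight after conditioning:
  (X=1, W=0, Y=2, Z=2) weight 3/64
  (X=1, W=0, Y=3, Z=1) weight 1/64
  (X=1, W=1, Y=2, Z=2) weight 1/24
  (X=1, W=1, Y=3, Z=1) weight 1/24
  (X=2, W=0, Y=2, Z=2) weight 3/64
  (X=2, W=0, Y=3, Z=1) weight 1/64
  (X=2, W=1, Y=2, Z=2) weight 1/24
  (X=2, W=1, Y=3, Z=1) weight 1/24
Group by Z:
  weight(Z=1) = 11/96
  weight(Z=2) = 17/96
Total weight = 11/96 + 17/96 = 7/24
P(Z=1 | obs) = 11/96 / 7/24 = 11/28
P(Z=2 | obs) = 17/96 / 7/24 = 17/28

P(Z=1) = 11/28, P(Z=2) = 17/28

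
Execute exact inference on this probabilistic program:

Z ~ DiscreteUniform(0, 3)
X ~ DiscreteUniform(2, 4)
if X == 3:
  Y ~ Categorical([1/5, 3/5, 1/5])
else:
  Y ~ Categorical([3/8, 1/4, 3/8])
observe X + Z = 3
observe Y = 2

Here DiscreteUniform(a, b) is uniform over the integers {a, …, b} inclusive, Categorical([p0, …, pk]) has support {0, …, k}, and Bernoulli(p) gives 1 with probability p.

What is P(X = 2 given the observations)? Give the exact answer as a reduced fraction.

P(X = 2 | obs) = 15/23

Enumerate traces; 2 have nonzero weight after conditioning:
  (Z=0, X=3, Y=2) weight 1/60
  (Z=1, X=2, Y=2) weight 1/32
Group by X:
  weight(X=2) = 1/32
  weight(X=3) = 1/60
Total weight = 1/32 + 1/60 = 23/480
P(X=2 | obs) = 1/32 / 23/480 = 15/23
P(X=3 | obs) = 1/60 / 23/480 = 8/23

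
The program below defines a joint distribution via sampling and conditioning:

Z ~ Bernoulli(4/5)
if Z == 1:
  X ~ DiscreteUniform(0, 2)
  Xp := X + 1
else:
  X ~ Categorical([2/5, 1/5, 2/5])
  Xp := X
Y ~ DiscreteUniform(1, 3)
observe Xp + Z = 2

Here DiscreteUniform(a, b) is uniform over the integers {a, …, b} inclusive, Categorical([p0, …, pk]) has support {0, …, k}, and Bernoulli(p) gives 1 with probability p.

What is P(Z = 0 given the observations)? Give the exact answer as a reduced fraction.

P(Z = 0 | obs) = 3/13

Enumerate traces; 6 have nonzero weight after conditioning:
  (Z=0, X=2, Y=1) weight 2/75
  (Z=0, X=2, Y=2) weight 2/75
  (Z=0, X=2, Y=3) weight 2/75
  (Z=1, X=0, Y=1) weight 4/45
  (Z=1, X=0, Y=2) weight 4/45
  (Z=1, X=0, Y=3) weight 4/45
Group by Z:
  weight(Z=0) = 2/25
  weight(Z=1) = 4/15
Total weight = 2/25 + 4/15 = 26/75
P(Z=0 | obs) = 2/25 / 26/75 = 3/13
P(Z=1 | obs) = 4/15 / 26/75 = 10/13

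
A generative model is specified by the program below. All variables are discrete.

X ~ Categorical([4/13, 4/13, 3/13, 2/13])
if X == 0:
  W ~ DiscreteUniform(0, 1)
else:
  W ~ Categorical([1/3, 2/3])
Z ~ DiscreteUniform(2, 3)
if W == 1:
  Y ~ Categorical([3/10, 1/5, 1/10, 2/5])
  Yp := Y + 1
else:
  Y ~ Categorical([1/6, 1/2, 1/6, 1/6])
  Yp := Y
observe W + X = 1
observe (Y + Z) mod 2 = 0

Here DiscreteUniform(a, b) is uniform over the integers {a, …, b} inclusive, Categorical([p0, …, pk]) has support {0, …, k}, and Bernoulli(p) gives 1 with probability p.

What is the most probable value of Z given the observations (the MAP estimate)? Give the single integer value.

argmax_v P(Z = v | obs) = 3

Enumerate traces; 8 have nonzero weight after conditioning:
  (X=0, W=1, Z=2, Y=0) weight 3/130
  (X=0, W=1, Z=2, Y=2) weight 1/130
  (X=0, W=1, Z=3, Y=1) weight 1/65
  (X=0, W=1, Z=3, Y=3) weight 2/65
  (X=1, W=0, Z=2, Y=0) weight 1/117
  (X=1, W=0, Z=2, Y=2) weight 1/117
  (X=1, W=0, Z=3, Y=1) weight 1/39
  (X=1, W=0, Z=3, Y=3) weight 1/117
Group by Z:
  weight(Z=2) = 28/585
  weight(Z=3) = 47/585
Total weight = 28/585 + 47/585 = 5/39
P(Z=2 | obs) = 28/585 / 5/39 = 28/75
P(Z=3 | obs) = 47/585 / 5/39 = 47/75
argmax = 3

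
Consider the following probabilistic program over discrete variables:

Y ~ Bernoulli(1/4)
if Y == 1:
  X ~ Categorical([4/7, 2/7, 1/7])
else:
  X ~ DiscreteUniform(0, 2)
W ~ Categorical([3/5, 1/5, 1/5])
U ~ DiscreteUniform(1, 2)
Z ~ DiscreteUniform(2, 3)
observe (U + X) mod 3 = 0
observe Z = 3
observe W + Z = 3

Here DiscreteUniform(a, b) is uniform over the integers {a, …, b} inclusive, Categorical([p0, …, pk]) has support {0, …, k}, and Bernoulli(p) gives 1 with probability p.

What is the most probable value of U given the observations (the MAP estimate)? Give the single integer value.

argmax_v P(U = v | obs) = 2

Enumerate traces; 4 have nonzero weight after conditioning:
  (Y=0, X=1, W=0, U=2, Z=3) weight 3/80
  (Y=0, X=2, W=0, U=1, Z=3) weight 3/80
  (Y=1, X=1, W=0, U=2, Z=3) weight 3/280
  (Y=1, X=2, W=0, U=1, Z=3) weight 3/560
Group by U:
  weight(U=1) = 3/70
  weight(U=2) = 27/560
Total weight = 3/70 + 27/560 = 51/560
P(U=1 | obs) = 3/70 / 51/560 = 8/17
P(U=2 | obs) = 27/560 / 51/560 = 9/17
argmax = 2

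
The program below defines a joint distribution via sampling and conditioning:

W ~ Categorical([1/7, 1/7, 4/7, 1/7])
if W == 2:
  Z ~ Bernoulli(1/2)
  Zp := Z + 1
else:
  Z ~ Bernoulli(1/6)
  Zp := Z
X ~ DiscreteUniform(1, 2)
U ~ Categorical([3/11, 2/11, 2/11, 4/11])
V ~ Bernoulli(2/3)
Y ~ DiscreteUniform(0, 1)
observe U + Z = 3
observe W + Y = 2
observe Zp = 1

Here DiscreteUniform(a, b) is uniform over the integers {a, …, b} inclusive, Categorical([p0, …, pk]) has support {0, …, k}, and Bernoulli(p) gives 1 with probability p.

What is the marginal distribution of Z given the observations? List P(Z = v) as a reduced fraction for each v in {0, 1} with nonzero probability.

Enumerate traces; 8 have nonzero weight after conditioning:
  (W=1, Z=1, X=1, U=2, V=0, Y=1) weight 1/2772
  (W=1, Z=1, X=1, U=2, V=1, Y=1) weight 1/1386
  (W=1, Z=1, X=2, U=2, V=0, Y=1) weight 1/2772
  (W=1, Z=1, X=2, U=2, V=1, Y=1) weight 1/1386
  (W=2, Z=0, X=1, U=3, V=0, Y=0) weight 2/231
  (W=2, Z=0, X=1, U=3, V=1, Y=0) weight 4/231
  (W=2, Z=0, X=2, U=3, V=0, Y=0) weight 2/231
  (W=2, Z=0, X=2, U=3, V=1, Y=0) weight 4/231
Group by Z:
  weight(Z=0) = 4/77
  weight(Z=1) = 1/462
Total weight = 4/77 + 1/462 = 25/462
P(Z=0 | obs) = 4/77 / 25/462 = 24/25
P(Z=1 | obs) = 1/462 / 25/462 = 1/25

P(Z=0) = 24/25, P(Z=1) = 1/25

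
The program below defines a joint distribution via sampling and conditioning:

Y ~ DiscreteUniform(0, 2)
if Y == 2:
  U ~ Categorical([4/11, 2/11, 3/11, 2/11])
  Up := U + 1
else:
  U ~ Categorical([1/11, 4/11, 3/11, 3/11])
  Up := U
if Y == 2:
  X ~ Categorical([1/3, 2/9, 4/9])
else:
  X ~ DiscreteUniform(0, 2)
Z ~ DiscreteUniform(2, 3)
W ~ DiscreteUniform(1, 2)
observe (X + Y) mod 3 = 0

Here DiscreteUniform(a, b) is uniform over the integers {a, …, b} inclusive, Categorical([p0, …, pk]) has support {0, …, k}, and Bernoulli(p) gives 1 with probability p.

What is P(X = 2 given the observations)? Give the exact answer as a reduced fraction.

Enumerate traces; 48 have nonzero weight after conditioning:
  (Y=0, U=0, X=0, Z=2, W=1) weight 1/396
  (Y=0, U=0, X=0, Z=2, W=2) weight 1/396
  (Y=0, U=0, X=0, Z=3, W=1) weight 1/396
  (Y=0, U=0, X=0, Z=3, W=2) weight 1/396
  (Y=0, U=1, X=0, Z=2, W=1) weight 1/99
  (Y=0, U=1, X=0, Z=2, W=2) weight 1/99
  (Y=0, U=1, X=0, Z=3, W=1) weight 1/99
  (Y=0, U=1, X=0, Z=3, W=2) weight 1/99
  (Y=1, U=0, X=2, Z=2, W=1) weight 1/396
  (Y=2, U=0, X=1, Z=2, W=1) weight 2/297
  … 38 more
Group by X:
  weight(X=0) = 1/9
  weight(X=1) = 2/27
  weight(X=2) = 1/9
Total weight = 1/9 + 2/27 + 1/9 = 8/27
P(X=0 | obs) = 1/9 / 8/27 = 3/8
P(X=1 | obs) = 2/27 / 8/27 = 1/4
P(X=2 | obs) = 1/9 / 8/27 = 3/8

P(X = 2 | obs) = 3/8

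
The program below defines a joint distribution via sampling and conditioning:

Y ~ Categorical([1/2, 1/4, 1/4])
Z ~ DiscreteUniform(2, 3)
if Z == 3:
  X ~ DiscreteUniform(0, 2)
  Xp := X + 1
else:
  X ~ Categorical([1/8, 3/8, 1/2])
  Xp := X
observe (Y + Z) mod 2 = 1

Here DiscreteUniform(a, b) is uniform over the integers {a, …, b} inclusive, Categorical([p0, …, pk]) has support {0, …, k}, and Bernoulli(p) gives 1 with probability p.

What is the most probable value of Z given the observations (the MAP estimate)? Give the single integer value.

Enumerate traces; 9 have nonzero weight after conditioning:
  (Y=0, Z=3, X=0) weight 1/12
  (Y=0, Z=3, X=1) weight 1/12
  (Y=0, Z=3, X=2) weight 1/12
  (Y=1, Z=2, X=0) weight 1/64
  (Y=1, Z=2, X=1) weight 3/64
  (Y=1, Z=2, X=2) weight 1/16
  (Y=2, Z=3, X=0) weight 1/24
  (Y=2, Z=3, X=1) weight 1/24
  … 1 more
Group by Z:
  weight(Z=2) = 1/8
  weight(Z=3) = 3/8
Total weight = 1/8 + 3/8 = 1/2
P(Z=2 | obs) = 1/8 / 1/2 = 1/4
P(Z=3 | obs) = 3/8 / 1/2 = 3/4
argmax = 3

argmax_v P(Z = v | obs) = 3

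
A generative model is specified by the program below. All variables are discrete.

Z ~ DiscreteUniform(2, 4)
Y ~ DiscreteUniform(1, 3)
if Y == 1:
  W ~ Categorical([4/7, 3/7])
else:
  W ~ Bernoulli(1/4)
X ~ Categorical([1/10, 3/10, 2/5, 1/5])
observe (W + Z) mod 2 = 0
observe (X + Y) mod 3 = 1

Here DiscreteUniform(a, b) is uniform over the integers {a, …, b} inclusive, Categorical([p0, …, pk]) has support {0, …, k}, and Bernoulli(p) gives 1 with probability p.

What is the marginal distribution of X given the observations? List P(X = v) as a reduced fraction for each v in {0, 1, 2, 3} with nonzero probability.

P(X=0) = 44/475, P(X=1) = 147/475, P(X=2) = 196/475, P(X=3) = 88/475

Enumerate traces; 12 have nonzero weight after conditioning:
  (Z=2, Y=1, W=0, X=0) weight 2/315
  (Z=2, Y=1, W=0, X=3) weight 4/315
  (Z=2, Y=2, W=0, X=2) weight 1/30
  (Z=2, Y=3, W=0, X=1) weight 1/40
  (Z=3, Y=1, W=1, X=0) weight 1/210
  (Z=3, Y=1, W=1, X=3) weight 1/105
  (Z=3, Y=2, W=1, X=2) weight 1/90
  (Z=3, Y=3, W=1, X=1) weight 1/120
  … 4 more
Group by X:
  weight(X=0) = 11/630
  weight(X=1) = 7/120
  weight(X=2) = 7/90
  weight(X=3) = 11/315
Total weight = 11/630 + 7/120 + 7/90 + 11/315 = 95/504
P(X=0 | obs) = 11/630 / 95/504 = 44/475
P(X=1 | obs) = 7/120 / 95/504 = 147/475
P(X=2 | obs) = 7/90 / 95/504 = 196/475
P(X=3 | obs) = 11/315 / 95/504 = 88/475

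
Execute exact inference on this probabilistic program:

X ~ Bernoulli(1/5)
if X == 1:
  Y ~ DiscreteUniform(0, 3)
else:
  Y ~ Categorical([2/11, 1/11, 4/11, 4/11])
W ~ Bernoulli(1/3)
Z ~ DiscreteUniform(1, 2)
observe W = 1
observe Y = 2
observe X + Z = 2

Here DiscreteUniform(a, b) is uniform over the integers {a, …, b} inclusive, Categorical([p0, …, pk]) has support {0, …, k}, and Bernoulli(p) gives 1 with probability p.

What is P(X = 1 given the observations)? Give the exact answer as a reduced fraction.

Enumerate traces; 2 have nonzero weight after conditioning:
  (X=0, Y=2, W=1, Z=2) weight 8/165
  (X=1, Y=2, W=1, Z=1) weight 1/120
Group by X:
  weight(X=0) = 8/165
  weight(X=1) = 1/120
Total weight = 8/165 + 1/120 = 5/88
P(X=0 | obs) = 8/165 / 5/88 = 64/75
P(X=1 | obs) = 1/120 / 5/88 = 11/75

P(X = 1 | obs) = 11/75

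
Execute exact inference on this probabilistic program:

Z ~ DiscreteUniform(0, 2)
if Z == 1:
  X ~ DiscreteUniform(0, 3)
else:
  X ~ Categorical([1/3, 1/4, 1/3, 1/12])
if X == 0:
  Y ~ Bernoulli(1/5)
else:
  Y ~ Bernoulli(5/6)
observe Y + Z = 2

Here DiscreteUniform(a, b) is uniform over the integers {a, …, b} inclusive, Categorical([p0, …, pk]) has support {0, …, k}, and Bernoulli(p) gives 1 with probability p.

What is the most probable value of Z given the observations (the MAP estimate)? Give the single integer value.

Enumerate traces; 8 have nonzero weight after conditioning:
  (Z=1, X=0, Y=1) weight 1/60
  (Z=1, X=1, Y=1) weight 5/72
  (Z=1, X=2, Y=1) weight 5/72
  (Z=1, X=3, Y=1) weight 5/72
  (Z=2, X=0, Y=0) weight 4/45
  (Z=2, X=1, Y=0) weight 1/72
  (Z=2, X=2, Y=0) weight 1/54
  (Z=2, X=3, Y=0) weight 1/216
Group by Z:
  weight(Z=1) = 9/40
  weight(Z=2) = 17/135
Total weight = 9/40 + 17/135 = 379/1080
P(Z=1 | obs) = 9/40 / 379/1080 = 243/379
P(Z=2 | obs) = 17/135 / 379/1080 = 136/379
argmax = 1

argmax_v P(Z = v | obs) = 1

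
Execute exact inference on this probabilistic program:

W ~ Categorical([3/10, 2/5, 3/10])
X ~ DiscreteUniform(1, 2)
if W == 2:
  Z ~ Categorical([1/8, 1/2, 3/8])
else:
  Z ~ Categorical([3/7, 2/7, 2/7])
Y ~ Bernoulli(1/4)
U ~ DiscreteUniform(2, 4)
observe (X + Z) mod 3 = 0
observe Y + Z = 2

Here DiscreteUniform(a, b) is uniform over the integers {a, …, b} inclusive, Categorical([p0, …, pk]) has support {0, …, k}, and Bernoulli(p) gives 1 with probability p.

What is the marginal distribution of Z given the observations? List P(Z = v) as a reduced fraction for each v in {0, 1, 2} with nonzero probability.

P(Z=1) = 28/103, P(Z=2) = 75/103

Enumerate traces; 18 have nonzero weight after conditioning:
  (W=0, X=1, Z=2, Y=0, U=2) weight 3/280
  (W=0, X=1, Z=2, Y=0, U=3) weight 3/280
  (W=0, X=1, Z=2, Y=0, U=4) weight 3/280
  (W=0, X=2, Z=1, Y=1, U=2) weight 1/280
  (W=0, X=2, Z=1, Y=1, U=3) weight 1/280
  (W=0, X=2, Z=1, Y=1, U=4) weight 1/280
  (W=1, X=1, Z=2, Y=0, U=2) weight 1/70
  (W=1, X=1, Z=2, Y=0, U=3) weight 1/70
  … 10 more
Group by Z:
  weight(Z=1) = 7/160
  weight(Z=2) = 15/128
Total weight = 7/160 + 15/128 = 103/640
P(Z=1 | obs) = 7/160 / 103/640 = 28/103
P(Z=2 | obs) = 15/128 / 103/640 = 75/103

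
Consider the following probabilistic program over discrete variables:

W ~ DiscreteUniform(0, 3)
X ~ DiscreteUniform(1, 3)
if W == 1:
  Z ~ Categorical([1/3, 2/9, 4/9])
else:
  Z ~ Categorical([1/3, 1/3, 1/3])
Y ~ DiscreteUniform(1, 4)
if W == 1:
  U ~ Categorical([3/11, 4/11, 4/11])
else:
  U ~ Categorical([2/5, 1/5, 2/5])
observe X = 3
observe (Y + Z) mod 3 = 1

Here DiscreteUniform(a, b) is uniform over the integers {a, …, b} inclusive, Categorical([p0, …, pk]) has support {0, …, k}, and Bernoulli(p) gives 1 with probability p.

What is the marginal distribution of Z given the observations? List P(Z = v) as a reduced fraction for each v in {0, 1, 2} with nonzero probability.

Enumerate traces; 48 have nonzero weight after conditioning:
  (W=0, X=3, Z=0, Y=1, U=0) weight 1/360
  (W=0, X=3, Z=0, Y=1, U=1) weight 1/720
  (W=0, X=3, Z=0, Y=1, U=2) weight 1/360
  (W=0, X=3, Z=0, Y=4, U=0) weight 1/360
  (W=0, X=3, Z=0, Y=4, U=1) weight 1/720
  (W=0, X=3, Z=0, Y=4, U=2) weight 1/360
  (W=0, X=3, Z=1, Y=3, U=0) weight 1/360
  (W=0, X=3, Z=1, Y=3, U=1) weight 1/720
  (W=0, X=3, Z=2, Y=2, U=0) weight 1/360
  … 39 more
Group by Z:
  weight(Z=0) = 1/18
  weight(Z=1) = 11/432
  weight(Z=2) = 13/432
Total weight = 1/18 + 11/432 + 13/432 = 1/9
P(Z=0 | obs) = 1/18 / 1/9 = 1/2
P(Z=1 | obs) = 11/432 / 1/9 = 11/48
P(Z=2 | obs) = 13/432 / 1/9 = 13/48

P(Z=0) = 1/2, P(Z=1) = 11/48, P(Z=2) = 13/48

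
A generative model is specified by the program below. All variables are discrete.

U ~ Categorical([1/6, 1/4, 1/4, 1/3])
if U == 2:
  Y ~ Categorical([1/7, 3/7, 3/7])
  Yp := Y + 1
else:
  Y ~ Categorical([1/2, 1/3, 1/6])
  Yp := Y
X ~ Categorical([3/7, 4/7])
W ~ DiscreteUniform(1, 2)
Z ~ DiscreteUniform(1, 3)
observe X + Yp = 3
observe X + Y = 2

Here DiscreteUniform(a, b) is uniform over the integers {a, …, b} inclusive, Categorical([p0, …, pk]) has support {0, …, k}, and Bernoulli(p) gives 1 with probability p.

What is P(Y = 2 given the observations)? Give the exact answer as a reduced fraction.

P(Y = 2 | obs) = 3/7

Enumerate traces; 12 have nonzero weight after conditioning:
  (U=2, Y=1, X=1, W=1, Z=1) weight 1/98
  (U=2, Y=1, X=1, W=1, Z=2) weight 1/98
  (U=2, Y=1, X=1, W=1, Z=3) weight 1/98
  (U=2, Y=1, X=1, W=2, Z=1) weight 1/98
  (U=2, Y=1, X=1, W=2, Z=2) weight 1/98
  (U=2, Y=1, X=1, W=2, Z=3) weight 1/98
  (U=2, Y=2, X=0, W=1, Z=1) weight 3/392
  (U=2, Y=2, X=0, W=1, Z=2) weight 3/392
  … 4 more
Group by Y:
  weight(Y=1) = 3/49
  weight(Y=2) = 9/196
Total weight = 3/49 + 9/196 = 3/28
P(Y=1 | obs) = 3/49 / 3/28 = 4/7
P(Y=2 | obs) = 9/196 / 3/28 = 3/7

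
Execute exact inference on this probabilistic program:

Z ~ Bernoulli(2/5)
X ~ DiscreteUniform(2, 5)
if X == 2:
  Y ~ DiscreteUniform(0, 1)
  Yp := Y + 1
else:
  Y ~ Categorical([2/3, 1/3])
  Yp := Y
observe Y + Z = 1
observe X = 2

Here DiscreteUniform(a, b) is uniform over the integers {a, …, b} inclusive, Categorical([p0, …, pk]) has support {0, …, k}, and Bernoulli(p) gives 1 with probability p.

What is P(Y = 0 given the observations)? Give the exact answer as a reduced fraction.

P(Y = 0 | obs) = 2/5

Enumerate traces; 2 have nonzero weight after conditioning:
  (Z=0, X=2, Y=1) weight 3/40
  (Z=1, X=2, Y=0) weight 1/20
Group by Y:
  weight(Y=0) = 1/20
  weight(Y=1) = 3/40
Total weight = 1/20 + 3/40 = 1/8
P(Y=0 | obs) = 1/20 / 1/8 = 2/5
P(Y=1 | obs) = 3/40 / 1/8 = 3/5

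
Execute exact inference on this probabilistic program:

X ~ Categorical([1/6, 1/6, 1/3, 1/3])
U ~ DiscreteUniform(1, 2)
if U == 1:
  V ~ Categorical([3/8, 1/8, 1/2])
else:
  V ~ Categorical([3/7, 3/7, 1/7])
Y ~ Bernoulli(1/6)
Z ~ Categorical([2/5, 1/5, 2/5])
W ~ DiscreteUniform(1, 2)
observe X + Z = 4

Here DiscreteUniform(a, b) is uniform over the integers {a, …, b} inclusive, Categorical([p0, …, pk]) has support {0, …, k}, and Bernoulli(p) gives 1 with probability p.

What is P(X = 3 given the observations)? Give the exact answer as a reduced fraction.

P(X = 3 | obs) = 1/3

Enumerate traces; 48 have nonzero weight after conditioning:
  (X=2, U=1, V=0, Y=0, Z=2, W=1) weight 1/96
  (X=2, U=1, V=0, Y=0, Z=2, W=2) weight 1/96
  (X=2, U=1, V=0, Y=1, Z=2, W=1) weight 1/480
  (X=2, U=1, V=0, Y=1, Z=2, W=2) weight 1/480
  (X=2, U=1, V=1, Y=0, Z=2, W=1) weight 1/288
  (X=2, U=1, V=1, Y=0, Z=2, W=2) weight 1/288
  (X=2, U=1, V=1, Y=1, Z=2, W=1) weight 1/1440
  (X=2, U=1, V=1, Y=1, Z=2, W=2) weight 1/1440
  (X=3, U=1, V=0, Y=0, Z=1, W=1) weight 1/192
  … 39 more
Group by X:
  weight(X=2) = 2/15
  weight(X=3) = 1/15
Total weight = 2/15 + 1/15 = 1/5
P(X=2 | obs) = 2/15 / 1/5 = 2/3
P(X=3 | obs) = 1/15 / 1/5 = 1/3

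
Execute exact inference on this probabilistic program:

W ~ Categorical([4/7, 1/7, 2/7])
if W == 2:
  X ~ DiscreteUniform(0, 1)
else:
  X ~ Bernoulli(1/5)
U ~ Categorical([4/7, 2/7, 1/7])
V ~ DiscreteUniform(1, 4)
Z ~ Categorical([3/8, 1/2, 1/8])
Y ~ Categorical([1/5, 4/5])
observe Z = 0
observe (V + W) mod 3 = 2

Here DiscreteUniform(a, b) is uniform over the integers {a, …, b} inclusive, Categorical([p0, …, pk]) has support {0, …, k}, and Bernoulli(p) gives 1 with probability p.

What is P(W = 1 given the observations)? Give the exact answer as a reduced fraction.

P(W = 1 | obs) = 1/4

Enumerate traces; 48 have nonzero weight after conditioning:
  (W=0, X=0, U=0, V=2, Z=0, Y=0) weight 6/1225
  (W=0, X=0, U=0, V=2, Z=0, Y=1) weight 24/1225
  (W=0, X=0, U=1, V=2, Z=0, Y=0) weight 3/1225
  (W=0, X=0, U=1, V=2, Z=0, Y=1) weight 12/1225
  (W=0, X=0, U=2, V=2, Z=0, Y=0) weight 3/2450
  (W=0, X=0, U=2, V=2, Z=0, Y=1) weight 6/1225
  (W=0, X=1, U=0, V=2, Z=0, Y=0) weight 3/2450
  (W=0, X=1, U=0, V=2, Z=0, Y=1) weight 6/1225
  (W=1, X=0, U=0, V=1, Z=0, Y=0) weight 3/2450
  (W=2, X=0, U=0, V=3, Z=0, Y=0) weight 3/1960
  … 38 more
Group by W:
  weight(W=0) = 3/56
  weight(W=1) = 3/112
  weight(W=2) = 3/112
Total weight = 3/56 + 3/112 + 3/112 = 3/28
P(W=0 | obs) = 3/56 / 3/28 = 1/2
P(W=1 | obs) = 3/112 / 3/28 = 1/4
P(W=2 | obs) = 3/112 / 3/28 = 1/4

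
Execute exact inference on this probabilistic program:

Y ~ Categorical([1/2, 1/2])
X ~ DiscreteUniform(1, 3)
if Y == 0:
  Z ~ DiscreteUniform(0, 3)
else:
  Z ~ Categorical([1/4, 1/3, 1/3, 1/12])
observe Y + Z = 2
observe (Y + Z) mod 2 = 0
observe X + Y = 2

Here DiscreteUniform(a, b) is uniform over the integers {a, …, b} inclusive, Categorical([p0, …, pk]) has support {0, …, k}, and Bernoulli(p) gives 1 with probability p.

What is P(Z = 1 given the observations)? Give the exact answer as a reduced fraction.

Enumerate traces; 2 have nonzero weight after conditioning:
  (Y=0, X=2, Z=2) weight 1/24
  (Y=1, X=1, Z=1) weight 1/18
Group by Z:
  weight(Z=1) = 1/18
  weight(Z=2) = 1/24
Total weight = 1/18 + 1/24 = 7/72
P(Z=1 | obs) = 1/18 / 7/72 = 4/7
P(Z=2 | obs) = 1/24 / 7/72 = 3/7

P(Z = 1 | obs) = 4/7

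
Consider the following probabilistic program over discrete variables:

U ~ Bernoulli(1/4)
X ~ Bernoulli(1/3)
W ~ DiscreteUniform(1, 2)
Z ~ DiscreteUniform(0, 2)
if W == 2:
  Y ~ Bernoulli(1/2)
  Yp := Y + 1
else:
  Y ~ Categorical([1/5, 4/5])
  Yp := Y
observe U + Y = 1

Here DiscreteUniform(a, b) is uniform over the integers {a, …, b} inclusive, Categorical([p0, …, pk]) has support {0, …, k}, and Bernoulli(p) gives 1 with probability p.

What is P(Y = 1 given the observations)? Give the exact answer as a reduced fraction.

Enumerate traces; 24 have nonzero weight after conditioning:
  (U=0, X=0, W=1, Z=0, Y=1) weight 1/15
  (U=0, X=0, W=1, Z=1, Y=1) weight 1/15
  (U=0, X=0, W=1, Z=2, Y=1) weight 1/15
  (U=0, X=0, W=2, Z=0, Y=1) weight 1/24
  (U=0, X=0, W=2, Z=1, Y=1) weight 1/24
  (U=0, X=0, W=2, Z=2, Y=1) weight 1/24
  (U=0, X=1, W=1, Z=0, Y=1) weight 1/30
  (U=0, X=1, W=1, Z=1, Y=1) weight 1/30
  (U=1, X=0, W=1, Z=0, Y=0) weight 1/180
  … 15 more
Group by Y:
  weight(Y=0) = 7/80
  weight(Y=1) = 39/80
Total weight = 7/80 + 39/80 = 23/40
P(Y=0 | obs) = 7/80 / 23/40 = 7/46
P(Y=1 | obs) = 39/80 / 23/40 = 39/46

P(Y = 1 | obs) = 39/46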